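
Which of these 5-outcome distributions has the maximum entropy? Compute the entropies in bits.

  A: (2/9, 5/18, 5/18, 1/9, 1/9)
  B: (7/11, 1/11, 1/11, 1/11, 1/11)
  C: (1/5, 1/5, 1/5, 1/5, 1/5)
C

For a discrete distribution over n outcomes, entropy is maximized by the uniform distribution.

Computing entropies:
H(A) = 2.2133 bits
H(B) = 1.6729 bits
H(C) = 2.3219 bits

The uniform distribution (where all probabilities equal 1/5) achieves the maximum entropy of log_2(5) = 2.3219 bits.

Distribution C has the highest entropy.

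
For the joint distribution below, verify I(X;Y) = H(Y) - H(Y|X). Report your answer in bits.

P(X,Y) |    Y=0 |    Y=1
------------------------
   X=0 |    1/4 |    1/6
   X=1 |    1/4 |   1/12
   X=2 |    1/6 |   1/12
I(X;Y) = 0.0137 bits

Mutual information has multiple equivalent forms:
- I(X;Y) = H(X) - H(X|Y)
- I(X;Y) = H(Y) - H(Y|X)
- I(X;Y) = H(X) + H(Y) - H(X,Y)

Computing all quantities:
H(X) = 1.5546, H(Y) = 0.9183, H(X,Y) = 2.4591
H(X|Y) = 1.5409, H(Y|X) = 0.9046

Verification:
H(X) - H(X|Y) = 1.5546 - 1.5409 = 0.0137
H(Y) - H(Y|X) = 0.9183 - 0.9046 = 0.0137
H(X) + H(Y) - H(X,Y) = 1.5546 + 0.9183 - 2.4591 = 0.0137

All forms give I(X;Y) = 0.0137 bits. ✓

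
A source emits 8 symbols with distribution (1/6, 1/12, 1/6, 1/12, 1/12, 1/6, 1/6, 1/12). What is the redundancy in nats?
0.0566 nats

Redundancy measures how far a source is from maximum entropy:
R = H_max - H(X)

Maximum entropy for 8 symbols: H_max = log_e(8) = 2.0794 nats
Actual entropy: H(X) = 2.0228 nats
Redundancy: R = 2.0794 - 2.0228 = 0.0566 nats

This redundancy represents potential for compression: the source could be compressed by 0.0566 nats per symbol.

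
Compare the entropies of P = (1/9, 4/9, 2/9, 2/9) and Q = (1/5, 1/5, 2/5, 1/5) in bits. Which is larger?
Q

Computing entropies in bits:
H(P) = 1.8366
H(Q) = 1.9219

Distribution Q has higher entropy.

Intuition: The distribution closer to uniform (more spread out) has higher entropy.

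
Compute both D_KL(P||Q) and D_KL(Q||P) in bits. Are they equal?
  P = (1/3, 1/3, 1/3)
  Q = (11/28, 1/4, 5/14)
D_KL(P||Q) = 0.0262, D_KL(Q||P) = 0.0249

KL divergence is not symmetric: D_KL(P||Q) ≠ D_KL(Q||P) in general.

D_KL(P||Q) = 0.0262 bits
D_KL(Q||P) = 0.0249 bits

No, they are not equal!

This asymmetry is why KL divergence is not a true distance metric.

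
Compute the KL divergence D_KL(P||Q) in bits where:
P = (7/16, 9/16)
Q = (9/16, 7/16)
0.0453 bits

KL divergence: D_KL(P||Q) = Σ p(x) log(p(x)/q(x))

Computing term by term:
  x=0: 7/16 × log_2[(7/16)/(9/16)] = 7/16 × -0.3626 = -0.1586
  x=1: 9/16 × log_2[(9/16)/(7/16)] = 9/16 × 0.3626 = 0.2039

D_KL(P||Q) = 0.0453 bits

Note: KL divergence is always non-negative and equals 0 iff P = Q.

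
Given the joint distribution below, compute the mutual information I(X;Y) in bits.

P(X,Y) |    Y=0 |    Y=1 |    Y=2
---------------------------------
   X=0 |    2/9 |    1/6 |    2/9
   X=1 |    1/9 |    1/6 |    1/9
0.0185 bits

Mutual information: I(X;Y) = H(X) + H(Y) - H(X,Y)

Marginals:
P(X) = (11/18, 7/18), H(X) = 0.9641 bits
P(Y) = (1/3, 1/3, 1/3), H(Y) = 1.5850 bits

Joint entropy: H(X,Y) = 2.5305 bits

I(X;Y) = 0.9641 + 1.5850 - 2.5305 = 0.0185 bits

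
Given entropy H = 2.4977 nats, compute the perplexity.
12.1545

Perplexity is e^H (or exp(H) for natural log).

H = 2.4977 nats
Perplexity = e^2.4977 = 12.1545

Interpretation: The model's uncertainty is equivalent to choosing uniformly among 12.2 options.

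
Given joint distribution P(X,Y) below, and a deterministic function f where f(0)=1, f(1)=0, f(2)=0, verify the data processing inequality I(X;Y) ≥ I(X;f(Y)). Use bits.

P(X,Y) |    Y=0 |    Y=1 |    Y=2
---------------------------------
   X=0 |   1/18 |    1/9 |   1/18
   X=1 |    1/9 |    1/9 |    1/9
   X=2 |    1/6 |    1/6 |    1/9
I(X;Y) = 0.0160, I(X;f(Y)) = 0.0077, inequality holds: 0.0160 ≥ 0.0077

Data Processing Inequality: For any Markov chain X → Y → Z, we have I(X;Y) ≥ I(X;Z).

Here Z = f(Y) is a deterministic function of Y, forming X → Y → Z.

Original I(X;Y) = 0.0160 bits

After applying f:
P(X,Z) where Z=f(Y):
- P(X,Z=0) = P(X,Y=1) + P(X,Y=2)
- P(X,Z=1) = P(X,Y=0)

I(X;Z) = I(X;f(Y)) = 0.0077 bits

Verification: 0.0160 ≥ 0.0077 ✓

Information cannot be created by processing; the function f can only lose information about X.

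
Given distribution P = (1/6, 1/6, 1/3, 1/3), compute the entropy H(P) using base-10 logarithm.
0.5775 dits

Shannon entropy is H(X) = -Σ p(x) log p(x).

For P = (1/6, 1/6, 1/3, 1/3):
H = -1/6 × log_10(1/6) -1/6 × log_10(1/6) -1/3 × log_10(1/3) -1/3 × log_10(1/3)
H = 0.5775 dits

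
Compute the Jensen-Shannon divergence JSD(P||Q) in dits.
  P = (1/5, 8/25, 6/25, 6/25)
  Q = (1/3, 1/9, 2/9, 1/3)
0.0169 dits

Jensen-Shannon divergence is:
JSD(P||Q) = 0.5 × D_KL(P||M) + 0.5 × D_KL(Q||M)
where M = 0.5 × (P + Q) is the mixture distribution.

M = 0.5 × (1/5, 8/25, 6/25, 6/25) + 0.5 × (1/3, 1/9, 2/9, 1/3) = (4/15, 0.215556, 0.231111, 0.286667)

D_KL(P||M) = 0.0153 dits
D_KL(Q||M) = 0.0184 dits

JSD(P||Q) = 0.5 × 0.0153 + 0.5 × 0.0184 = 0.0169 dits

Unlike KL divergence, JSD is symmetric and bounded: 0 ≤ JSD ≤ log(2).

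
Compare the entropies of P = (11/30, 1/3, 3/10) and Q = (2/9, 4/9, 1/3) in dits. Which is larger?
P

Computing entropies in dits:
H(P) = 0.4757
H(Q) = 0.4607

Distribution P has higher entropy.

Intuition: The distribution closer to uniform (more spread out) has higher entropy.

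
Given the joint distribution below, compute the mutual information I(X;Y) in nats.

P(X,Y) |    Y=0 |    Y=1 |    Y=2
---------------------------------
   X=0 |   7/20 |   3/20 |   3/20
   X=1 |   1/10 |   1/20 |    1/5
0.0576 nats

Mutual information: I(X;Y) = H(X) + H(Y) - H(X,Y)

Marginals:
P(X) = (13/20, 7/20), H(X) = 0.6474 nats
P(Y) = (9/20, 1/5, 7/20), H(Y) = 1.0487 nats

Joint entropy: H(X,Y) = 1.6385 nats

I(X;Y) = 0.6474 + 1.0487 - 1.6385 = 0.0576 nats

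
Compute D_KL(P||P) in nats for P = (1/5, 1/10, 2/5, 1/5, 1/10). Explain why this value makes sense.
0.0000 nats

KL divergence satisfies the Gibbs inequality: D_KL(P||Q) ≥ 0 for all distributions P, Q.

D_KL(P||Q) = Σ p(x) log(p(x)/q(x))
Each term is p(x) × log_e(p(x)/p(x)) = p(x) × log_e(1) = 0, so the sum is 0.
D_KL(P||Q) = 0.0000 nats

When P = Q, the KL divergence is exactly 0, as there is no 'divergence' between identical distributions.

This non-negativity is a fundamental property: relative entropy cannot be negative because it measures how different Q is from P.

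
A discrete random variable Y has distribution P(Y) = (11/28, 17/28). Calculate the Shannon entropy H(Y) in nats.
0.6700 nats

Shannon entropy is H(X) = -Σ p(x) log p(x).

For P = (11/28, 17/28):
H = -11/28 × log_e(11/28) -17/28 × log_e(17/28)
H = 0.6700 nats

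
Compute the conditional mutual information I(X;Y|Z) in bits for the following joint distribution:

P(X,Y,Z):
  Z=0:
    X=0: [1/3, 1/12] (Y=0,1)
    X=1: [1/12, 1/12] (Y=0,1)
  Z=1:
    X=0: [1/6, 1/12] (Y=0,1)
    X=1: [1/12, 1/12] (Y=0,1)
0.0443 bits

Conditional mutual information: I(X;Y|Z) = H(X|Z) + H(Y|Z) - H(X,Y|Z)

H(Z) = 0.9799
H(X,Z) = 1.8879 → H(X|Z) = 0.9080
H(Y,Z) = 1.8879 → H(Y|Z) = 0.9080
H(X,Y,Z) = 2.7516 → H(X,Y|Z) = 1.7718

I(X;Y|Z) = 0.9080 + 0.9080 - 1.7718 = 0.0443 bits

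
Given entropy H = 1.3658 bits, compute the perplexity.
2.5772

Perplexity is 2^H (or exp(H) for natural log).

H = 1.3658 bits
Perplexity = 2^1.3658 = 2.5772

Interpretation: The model's uncertainty is equivalent to choosing uniformly among 2.6 options.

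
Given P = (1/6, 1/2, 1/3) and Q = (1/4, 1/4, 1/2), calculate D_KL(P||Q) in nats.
0.1438 nats

KL divergence: D_KL(P||Q) = Σ p(x) log(p(x)/q(x))

Computing term by term:
  x=0: 1/6 × log_e[(1/6)/(1/4)] = 1/6 × -0.4055 = -0.0676
  x=1: 1/2 × log_e[(1/2)/(1/4)] = 1/2 × 0.6931 = 0.3466
  x=2: 1/3 × log_e[(1/3)/(1/2)] = 1/3 × -0.4055 = -0.1352

D_KL(P||Q) = 0.1438 nats

Note: KL divergence is always non-negative and equals 0 iff P = Q.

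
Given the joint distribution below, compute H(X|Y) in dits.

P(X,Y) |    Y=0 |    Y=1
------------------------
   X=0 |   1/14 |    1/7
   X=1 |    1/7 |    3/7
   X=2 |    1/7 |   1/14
0.4006 dits

Using the chain rule: H(X|Y) = H(X,Y) - H(Y)

First, compute H(X,Y) = 0.6836 dits

Marginal P(Y) = (5/14, 9/14)
H(Y) = 0.2831 dits

H(X|Y) = H(X,Y) - H(Y) = 0.6836 - 0.2831 = 0.4006 dits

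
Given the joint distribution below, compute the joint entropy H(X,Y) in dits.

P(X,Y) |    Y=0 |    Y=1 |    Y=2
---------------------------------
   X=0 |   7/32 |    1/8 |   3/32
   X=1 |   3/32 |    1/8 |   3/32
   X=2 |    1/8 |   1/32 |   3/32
0.9156 dits

Joint entropy is H(X,Y) = -Σ_{x,y} p(x,y) log p(x,y).

Summing over all non-zero entries:
H(X,Y) = -[7/32·log_10(7/32) + 1/8·log_10(1/8) + 3/32·log_10(3/32) + 3/32·log_10(3/32) + 1/8·log_10(1/8) + 3/32·log_10(3/32) + 1/8·log_10(1/8) + 1/32·log_10(1/32) + 3/32·log_10(3/32)]
H(X,Y) = 0.9156 dits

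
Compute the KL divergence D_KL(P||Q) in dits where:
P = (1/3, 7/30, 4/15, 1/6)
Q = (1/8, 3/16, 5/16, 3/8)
0.0871 dits

KL divergence: D_KL(P||Q) = Σ p(x) log(p(x)/q(x))

Computing term by term:
  x=0: 1/3 × log_10[(1/3)/(1/8)] = 1/3 × 0.4260 = 0.1420
  x=1: 7/30 × log_10[(7/30)/(3/16)] = 7/30 × 0.0950 = 0.0222
  x=2: 4/15 × log_10[(4/15)/(5/16)] = 4/15 × -0.0689 = -0.0184
  x=3: 1/6 × log_10[(1/6)/(3/8)] = 1/6 × -0.3522 = -0.0587

D_KL(P||Q) = 0.0871 dits

Note: KL divergence is always non-negative and equals 0 iff P = Q.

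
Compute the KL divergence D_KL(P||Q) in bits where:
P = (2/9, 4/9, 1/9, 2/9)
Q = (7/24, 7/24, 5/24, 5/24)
0.1028 bits

KL divergence: D_KL(P||Q) = Σ p(x) log(p(x)/q(x))

Computing term by term:
  x=0: 2/9 × log_2[(2/9)/(7/24)] = 2/9 × -0.3923 = -0.0872
  x=1: 4/9 × log_2[(4/9)/(7/24)] = 4/9 × 0.6077 = 0.2701
  x=2: 1/9 × log_2[(1/9)/(5/24)] = 1/9 × -0.9069 = -0.1008
  x=3: 2/9 × log_2[(2/9)/(5/24)] = 2/9 × 0.0931 = 0.0207

D_KL(P||Q) = 0.1028 bits

Note: KL divergence is always non-negative and equals 0 iff P = Q.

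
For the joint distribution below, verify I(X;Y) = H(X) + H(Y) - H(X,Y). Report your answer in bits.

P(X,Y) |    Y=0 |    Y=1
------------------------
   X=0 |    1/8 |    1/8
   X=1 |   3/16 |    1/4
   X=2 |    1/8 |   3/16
I(X;Y) = 0.0042 bits

Mutual information has multiple equivalent forms:
- I(X;Y) = H(X) - H(X|Y)
- I(X;Y) = H(Y) - H(Y|X)
- I(X;Y) = H(X) + H(Y) - H(X,Y)

Computing all quantities:
H(X) = 1.5462, H(Y) = 0.9887, H(X,Y) = 2.5306
H(X|Y) = 1.5419, H(Y|X) = 0.9845

Verification:
H(X) - H(X|Y) = 1.5462 - 1.5419 = 0.0042
H(Y) - H(Y|X) = 0.9887 - 0.9845 = 0.0042
H(X) + H(Y) - H(X,Y) = 1.5462 + 0.9887 - 2.5306 = 0.0042

All forms give I(X;Y) = 0.0042 bits. ✓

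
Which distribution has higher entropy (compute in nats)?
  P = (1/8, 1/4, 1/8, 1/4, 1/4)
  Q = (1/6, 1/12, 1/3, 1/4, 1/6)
P

Computing entropies in nats:
H(P) = 1.5596
H(Q) = 1.5171

Distribution P has higher entropy.

Intuition: The distribution closer to uniform (more spread out) has higher entropy.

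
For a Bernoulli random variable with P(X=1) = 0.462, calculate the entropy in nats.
0.6903 nats

The binary entropy function is:
H(p) = -p log(p) - (1-p) log(1-p)

H(0.462) = -0.462 × log_e(0.462) - 0.538 × log_e(0.538)
H(0.462) = 0.6903 nats

Note: Binary entropy is maximized at p=0.5 (H=1 bit) and minimized at p=0 or p=1 (H=0).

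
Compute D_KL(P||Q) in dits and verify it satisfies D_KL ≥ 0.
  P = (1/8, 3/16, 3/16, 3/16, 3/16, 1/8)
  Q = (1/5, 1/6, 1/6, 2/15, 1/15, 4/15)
0.0645 dits

KL divergence satisfies the Gibbs inequality: D_KL(P||Q) ≥ 0 for all distributions P, Q.

D_KL(P||Q) = Σ p(x) log(p(x)/q(x))
Term by term:
  x=0: 1/8 × log_10[(1/8)/(1/5)] = -0.0255
  x=1: 3/16 × log_10[(3/16)/(1/6)] = 0.0096
  x=2: 3/16 × log_10[(3/16)/(1/6)] = 0.0096
  x=3: 3/16 × log_10[(3/16)/(2/15)] = 0.0278
  x=4: 3/16 × log_10[(3/16)/(1/15)] = 0.0842
  x=5: 1/8 × log_10[(1/8)/(4/15)] = -0.0411
D_KL(P||Q) = 0.0645 dits

D_KL(P||Q) = 0.0645 ≥ 0 ✓

This non-negativity is a fundamental property: relative entropy cannot be negative because it measures how different Q is from P.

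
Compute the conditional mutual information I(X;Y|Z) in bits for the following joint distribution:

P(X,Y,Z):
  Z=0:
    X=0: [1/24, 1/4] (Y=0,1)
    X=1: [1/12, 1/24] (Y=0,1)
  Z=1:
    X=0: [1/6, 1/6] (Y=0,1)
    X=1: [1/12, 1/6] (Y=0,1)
0.0917 bits

Conditional mutual information: I(X;Y|Z) = H(X|Z) + H(Y|Z) - H(X,Y|Z)

H(Z) = 0.9799
H(X,Z) = 1.9218 → H(X|Z) = 0.9419
H(Y,Z) = 1.9218 → H(Y|Z) = 0.9419
H(X,Y,Z) = 2.7721 → H(X,Y|Z) = 1.7922

I(X;Y|Z) = 0.9419 + 0.9419 - 1.7922 = 0.0917 bits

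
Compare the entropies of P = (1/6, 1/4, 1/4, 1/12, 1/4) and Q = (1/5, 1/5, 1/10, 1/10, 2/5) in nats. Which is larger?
P

Computing entropies in nats:
H(P) = 1.5454
H(Q) = 1.4708

Distribution P has higher entropy.

Intuition: The distribution closer to uniform (more spread out) has higher entropy.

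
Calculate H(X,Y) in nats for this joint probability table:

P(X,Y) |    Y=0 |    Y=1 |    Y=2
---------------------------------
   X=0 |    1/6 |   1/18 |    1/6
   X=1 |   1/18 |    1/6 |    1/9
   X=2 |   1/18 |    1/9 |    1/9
2.1100 nats

Joint entropy is H(X,Y) = -Σ_{x,y} p(x,y) log p(x,y).

Summing over all non-zero entries:
H(X,Y) = -[1/6·log_e(1/6) + 1/18·log_e(1/18) + 1/6·log_e(1/6) + 1/18·log_e(1/18) + 1/6·log_e(1/6) + 1/9·log_e(1/9) + 1/18·log_e(1/18) + 1/9·log_e(1/9) + 1/9·log_e(1/9)]
H(X,Y) = 2.1100 nats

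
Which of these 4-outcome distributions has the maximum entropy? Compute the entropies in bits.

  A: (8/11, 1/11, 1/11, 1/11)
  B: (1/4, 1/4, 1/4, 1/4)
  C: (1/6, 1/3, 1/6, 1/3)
B

For a discrete distribution over n outcomes, entropy is maximized by the uniform distribution.

Computing entropies:
H(A) = 1.2776 bits
H(B) = 2.0000 bits
H(C) = 1.9183 bits

The uniform distribution (where all probabilities equal 1/4) achieves the maximum entropy of log_2(4) = 2.0000 bits.

Distribution B has the highest entropy.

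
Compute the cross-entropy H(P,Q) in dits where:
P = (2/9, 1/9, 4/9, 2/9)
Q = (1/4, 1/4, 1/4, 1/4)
0.6021 dits

Cross-entropy: H(P,Q) = -Σ p(x) log q(x)

Alternatively: H(P,Q) = H(P) + D_KL(P||Q)
H(P) = 0.5529 dits
D_KL(P||Q) = 0.0492 dits

H(P,Q) = 0.5529 + 0.0492 = 0.6021 dits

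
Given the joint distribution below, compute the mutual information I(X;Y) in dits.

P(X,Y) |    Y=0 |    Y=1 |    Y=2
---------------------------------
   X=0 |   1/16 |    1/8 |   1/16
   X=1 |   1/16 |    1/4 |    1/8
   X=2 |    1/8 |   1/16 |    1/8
0.0278 dits

Mutual information: I(X;Y) = H(X) + H(Y) - H(X,Y)

Marginals:
P(X) = (1/4, 7/16, 5/16), H(X) = 0.4654 dits
P(Y) = (1/4, 7/16, 5/16), H(Y) = 0.4654 dits

Joint entropy: H(X,Y) = 0.9031 dits

I(X;Y) = 0.4654 + 0.4654 - 0.9031 = 0.0278 dits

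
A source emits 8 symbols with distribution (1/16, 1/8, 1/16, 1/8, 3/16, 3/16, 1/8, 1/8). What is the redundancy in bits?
0.0944 bits

Redundancy measures how far a source is from maximum entropy:
R = H_max - H(X)

Maximum entropy for 8 symbols: H_max = log_2(8) = 3.0000 bits
Actual entropy: H(X) = 2.9056 bits
Redundancy: R = 3.0000 - 2.9056 = 0.0944 bits

This redundancy represents potential for compression: the source could be compressed by 0.0944 bits per symbol.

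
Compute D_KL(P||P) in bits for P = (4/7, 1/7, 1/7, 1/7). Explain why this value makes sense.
0.0000 bits

KL divergence satisfies the Gibbs inequality: D_KL(P||Q) ≥ 0 for all distributions P, Q.

D_KL(P||Q) = Σ p(x) log(p(x)/q(x))
Each term is p(x) × log_2(p(x)/p(x)) = p(x) × log_2(1) = 0, so the sum is 0.
D_KL(P||Q) = 0.0000 bits

When P = Q, the KL divergence is exactly 0, as there is no 'divergence' between identical distributions.

This non-negativity is a fundamental property: relative entropy cannot be negative because it measures how different Q is from P.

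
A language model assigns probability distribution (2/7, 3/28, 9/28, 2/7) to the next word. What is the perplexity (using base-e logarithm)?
3.7434

Perplexity is e^H (or exp(H) for natural log).

First, H = -Σ p log p = 1.3200 nats
Perplexity = e^1.3200 = 3.7434

Interpretation: The model's uncertainty is equivalent to choosing uniformly among 3.7 options.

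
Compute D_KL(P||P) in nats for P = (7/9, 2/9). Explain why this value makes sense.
0.0000 nats

KL divergence satisfies the Gibbs inequality: D_KL(P||Q) ≥ 0 for all distributions P, Q.

D_KL(P||Q) = Σ p(x) log(p(x)/q(x))
Each term is p(x) × log_e(p(x)/p(x)) = p(x) × log_e(1) = 0, so the sum is 0.
D_KL(P||Q) = 0.0000 nats

When P = Q, the KL divergence is exactly 0, as there is no 'divergence' between identical distributions.

This non-negativity is a fundamental property: relative entropy cannot be negative because it measures how different Q is from P.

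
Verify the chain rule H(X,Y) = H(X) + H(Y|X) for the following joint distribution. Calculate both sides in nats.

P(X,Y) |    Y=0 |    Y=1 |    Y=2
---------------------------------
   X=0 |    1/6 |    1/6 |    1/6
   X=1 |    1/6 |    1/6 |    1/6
H(X,Y) = 1.7918, H(X) = 0.6931, H(Y|X) = 1.0986 (all in nats)

Chain rule: H(X,Y) = H(X) + H(Y|X)

Left side — joint entropy directly:
H(X,Y) = -Σ p(x,y) log p(x,y) = 1.7918 nats

Right side — compute H(Y|X) from the conditional distributions:
P(X) = (1/2, 1/2), so H(X) = 0.6931 nats
H(Y|X) = Σ_x P(X=x) · H(Y|X=x):
  P(Y|X=0) = (1/3, 1/3, 1/3), H(Y|X=0) = 1.0986, weight P(X=0) = 1/2
  P(Y|X=1) = (1/3, 1/3, 1/3), H(Y|X=1) = 1.0986, weight P(X=1) = 1/2
H(Y|X) = 1.0986 nats

H(X) + H(Y|X) = 0.6931 + 1.0986 = 1.7918 nats

Both sides equal 1.7918 nats. ✓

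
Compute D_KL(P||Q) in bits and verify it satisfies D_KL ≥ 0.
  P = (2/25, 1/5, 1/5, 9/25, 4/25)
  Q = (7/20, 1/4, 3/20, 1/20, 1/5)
0.8220 bits

KL divergence satisfies the Gibbs inequality: D_KL(P||Q) ≥ 0 for all distributions P, Q.

D_KL(P||Q) = Σ p(x) log(p(x)/q(x))
Term by term:
  x=0: 2/25 × log_2[(2/25)/(7/20)] = -0.1703
  x=1: 1/5 × log_2[(1/5)/(1/4)] = -0.0644
  x=2: 1/5 × log_2[(1/5)/(3/20)] = 0.0830
  x=3: 9/25 × log_2[(9/25)/(1/20)] = 1.0253
  x=4: 4/25 × log_2[(4/25)/(1/5)] = -0.0515
D_KL(P||Q) = 0.8220 bits

D_KL(P||Q) = 0.8220 ≥ 0 ✓

This non-negativity is a fundamental property: relative entropy cannot be negative because it measures how different Q is from P.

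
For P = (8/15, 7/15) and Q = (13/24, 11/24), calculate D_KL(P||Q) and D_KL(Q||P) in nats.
D_KL(P||Q) = 0.0001, D_KL(Q||P) = 0.0001

KL divergence is not symmetric: D_KL(P||Q) ≠ D_KL(Q||P) in general.

D_KL(P||Q) = 0.0001 nats
D_KL(Q||P) = 0.0001 nats

In this case they happen to be equal (to 4 decimal places).

This asymmetry is why KL divergence is not a true distance metric.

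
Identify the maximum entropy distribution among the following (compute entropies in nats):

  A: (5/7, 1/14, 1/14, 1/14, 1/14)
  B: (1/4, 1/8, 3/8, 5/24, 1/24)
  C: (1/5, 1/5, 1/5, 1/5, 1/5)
C

For a discrete distribution over n outcomes, entropy is maximized by the uniform distribution.

Computing entropies:
H(A) = 0.9944 nats
H(B) = 1.4335 nats
H(C) = 1.6094 nats

The uniform distribution (where all probabilities equal 1/5) achieves the maximum entropy of log_e(5) = 1.6094 nats.

Distribution C has the highest entropy.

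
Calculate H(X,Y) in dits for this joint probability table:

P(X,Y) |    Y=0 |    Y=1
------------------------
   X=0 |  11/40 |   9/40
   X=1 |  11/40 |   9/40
0.5999 dits

Joint entropy is H(X,Y) = -Σ_{x,y} p(x,y) log p(x,y).

Summing over all non-zero entries:
H(X,Y) = -[11/40·log_10(11/40) + 9/40·log_10(9/40) + 11/40·log_10(11/40) + 9/40·log_10(9/40)]
H(X,Y) = 0.5999 dits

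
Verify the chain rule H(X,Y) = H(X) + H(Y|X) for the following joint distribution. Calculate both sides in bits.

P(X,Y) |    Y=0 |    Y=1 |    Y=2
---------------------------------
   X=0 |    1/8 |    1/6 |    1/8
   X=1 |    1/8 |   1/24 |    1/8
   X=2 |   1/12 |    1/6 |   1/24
H(X,Y) = 3.0425, H(X) = 1.5632, H(Y|X) = 1.4793 (all in bits)

Chain rule: H(X,Y) = H(X) + H(Y|X)

Left side — joint entropy directly:
H(X,Y) = -Σ p(x,y) log p(x,y) = 3.0425 bits

Right side — compute H(Y|X) from the conditional distributions:
P(X) = (5/12, 7/24, 7/24), so H(X) = 1.5632 bits
H(Y|X) = Σ_x P(X=x) · H(Y|X=x):
  P(Y|X=0) = (3/10, 2/5, 3/10), H(Y|X=0) = 1.5710, weight P(X=0) = 5/12
  P(Y|X=1) = (3/7, 1/7, 3/7), H(Y|X=1) = 1.4488, weight P(X=1) = 7/24
  P(Y|X=2) = (2/7, 4/7, 1/7), H(Y|X=2) = 1.3788, weight P(X=2) = 7/24
H(Y|X) = 1.4793 bits

H(X) + H(Y|X) = 1.5632 + 1.4793 = 3.0425 bits

Both sides equal 3.0425 bits. ✓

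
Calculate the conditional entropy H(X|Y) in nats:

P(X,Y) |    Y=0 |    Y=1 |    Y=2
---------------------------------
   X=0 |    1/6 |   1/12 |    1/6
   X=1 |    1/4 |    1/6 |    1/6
0.6706 nats

Using the chain rule: H(X|Y) = H(X,Y) - H(Y)

First, compute H(X,Y) = 1.7482 nats

Marginal P(Y) = (5/12, 1/4, 1/3)
H(Y) = 1.0776 nats

H(X|Y) = H(X,Y) - H(Y) = 1.7482 - 1.0776 = 0.6706 nats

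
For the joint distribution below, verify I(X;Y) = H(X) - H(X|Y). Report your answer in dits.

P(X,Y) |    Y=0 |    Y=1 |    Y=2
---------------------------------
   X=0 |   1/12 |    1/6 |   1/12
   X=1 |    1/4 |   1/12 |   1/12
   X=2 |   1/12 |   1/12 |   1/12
I(X;Y) = 0.0262 dits

Mutual information has multiple equivalent forms:
- I(X;Y) = H(X) - H(X|Y)
- I(X;Y) = H(Y) - H(Y|X)
- I(X;Y) = H(X) + H(Y) - H(X,Y)

Computing all quantities:
H(X) = 0.4680, H(Y) = 0.4680, H(X,Y) = 0.9097
H(X|Y) = 0.4418, H(Y|X) = 0.4418

Verification:
H(X) - H(X|Y) = 0.4680 - 0.4418 = 0.0262
H(Y) - H(Y|X) = 0.4680 - 0.4418 = 0.0262
H(X) + H(Y) - H(X,Y) = 0.4680 + 0.4680 - 0.9097 = 0.0262

All forms give I(X;Y) = 0.0262 dits. ✓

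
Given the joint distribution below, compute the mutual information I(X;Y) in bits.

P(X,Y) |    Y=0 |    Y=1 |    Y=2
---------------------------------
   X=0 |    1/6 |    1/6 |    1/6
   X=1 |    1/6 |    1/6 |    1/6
0.0000 bits

Mutual information: I(X;Y) = H(X) + H(Y) - H(X,Y)

Marginals:
P(X) = (1/2, 1/2), H(X) = 1.0000 bits
P(Y) = (1/3, 1/3, 1/3), H(Y) = 1.5850 bits

Joint entropy: H(X,Y) = 2.5850 bits

I(X;Y) = 1.0000 + 1.5850 - 2.5850 = 0.0000 bits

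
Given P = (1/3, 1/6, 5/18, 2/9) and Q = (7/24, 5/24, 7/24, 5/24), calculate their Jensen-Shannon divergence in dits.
0.0009 dits

Jensen-Shannon divergence is:
JSD(P||Q) = 0.5 × D_KL(P||M) + 0.5 × D_KL(Q||M)
where M = 0.5 × (P + Q) is the mixture distribution.

M = 0.5 × (1/3, 1/6, 5/18, 2/9) + 0.5 × (7/24, 5/24, 7/24, 5/24) = (5/16, 3/16, 0.284722, 0.215278)

D_KL(P||M) = 0.0009 dits
D_KL(Q||M) = 0.0009 dits

JSD(P||Q) = 0.5 × 0.0009 + 0.5 × 0.0009 = 0.0009 dits

Unlike KL divergence, JSD is symmetric and bounded: 0 ≤ JSD ≤ log(2).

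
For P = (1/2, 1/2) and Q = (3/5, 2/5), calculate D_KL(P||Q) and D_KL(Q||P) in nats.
D_KL(P||Q) = 0.0204, D_KL(Q||P) = 0.0201

KL divergence is not symmetric: D_KL(P||Q) ≠ D_KL(Q||P) in general.

D_KL(P||Q) = 0.0204 nats
D_KL(Q||P) = 0.0201 nats

No, they are not equal!

This asymmetry is why KL divergence is not a true distance metric.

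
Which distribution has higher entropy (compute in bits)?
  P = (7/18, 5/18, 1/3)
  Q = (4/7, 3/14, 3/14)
P

Computing entropies in bits:
H(P) = 1.5715
H(Q) = 1.4138

Distribution P has higher entropy.

Intuition: The distribution closer to uniform (more spread out) has higher entropy.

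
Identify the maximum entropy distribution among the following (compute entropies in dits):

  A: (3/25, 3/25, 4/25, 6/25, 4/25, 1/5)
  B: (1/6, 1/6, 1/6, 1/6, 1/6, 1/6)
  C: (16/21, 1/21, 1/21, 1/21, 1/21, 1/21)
B

For a discrete distribution over n outcomes, entropy is maximized by the uniform distribution.

Computing entropies:
H(A) = 0.7642 dits
H(B) = 0.7782 dits
H(C) = 0.4048 dits

The uniform distribution (where all probabilities equal 1/6) achieves the maximum entropy of log_10(6) = 0.7782 dits.

Distribution B has the highest entropy.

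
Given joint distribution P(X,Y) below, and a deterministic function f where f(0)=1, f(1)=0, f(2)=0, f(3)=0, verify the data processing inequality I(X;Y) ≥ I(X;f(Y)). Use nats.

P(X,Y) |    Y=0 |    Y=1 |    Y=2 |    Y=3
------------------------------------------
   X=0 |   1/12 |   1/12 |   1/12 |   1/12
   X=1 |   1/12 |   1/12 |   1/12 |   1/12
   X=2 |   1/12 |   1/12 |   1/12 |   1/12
I(X;Y) = 0.0000, I(X;f(Y)) = 0.0000, inequality holds: 0.0000 ≥ 0.0000

Data Processing Inequality: For any Markov chain X → Y → Z, we have I(X;Y) ≥ I(X;Z).

Here Z = f(Y) is a deterministic function of Y, forming X → Y → Z.

Original I(X;Y) = 0.0000 nats

After applying f:
P(X,Z) where Z=f(Y):
- P(X,Z=0) = P(X,Y=1) + P(X,Y=2) + P(X,Y=3)
- P(X,Z=1) = P(X,Y=0)

I(X;Z) = I(X;f(Y)) = 0.0000 nats

Verification: 0.0000 ≥ 0.0000 ✓

Information cannot be created by processing; the function f can only lose information about X.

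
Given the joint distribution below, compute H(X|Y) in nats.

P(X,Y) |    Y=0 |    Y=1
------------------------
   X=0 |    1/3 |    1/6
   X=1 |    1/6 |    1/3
0.6365 nats

Using the chain rule: H(X|Y) = H(X,Y) - H(Y)

First, compute H(X,Y) = 1.3297 nats

Marginal P(Y) = (1/2, 1/2)
H(Y) = 0.6931 nats

H(X|Y) = H(X,Y) - H(Y) = 1.3297 - 0.6931 = 0.6365 nats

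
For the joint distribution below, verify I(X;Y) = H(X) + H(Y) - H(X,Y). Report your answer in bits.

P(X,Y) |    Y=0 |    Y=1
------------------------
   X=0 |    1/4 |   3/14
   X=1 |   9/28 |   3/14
I(X;Y) = 0.0028 bits

Mutual information has multiple equivalent forms:
- I(X;Y) = H(X) - H(X|Y)
- I(X;Y) = H(Y) - H(Y|X)
- I(X;Y) = H(X) + H(Y) - H(X,Y)

Computing all quantities:
H(X) = 0.9963, H(Y) = 0.9852, H(X,Y) = 1.9788
H(X|Y) = 0.9935, H(Y|X) = 0.9825

Verification:
H(X) - H(X|Y) = 0.9963 - 0.9935 = 0.0028
H(Y) - H(Y|X) = 0.9852 - 0.9825 = 0.0028
H(X) + H(Y) - H(X,Y) = 0.9963 + 0.9852 - 1.9788 = 0.0028

All forms give I(X;Y) = 0.0028 bits. ✓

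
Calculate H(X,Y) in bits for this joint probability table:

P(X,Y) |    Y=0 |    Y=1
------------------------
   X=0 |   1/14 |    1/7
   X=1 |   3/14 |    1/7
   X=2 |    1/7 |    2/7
2.4677 bits

Joint entropy is H(X,Y) = -Σ_{x,y} p(x,y) log p(x,y).

Summing over all non-zero entries:
H(X,Y) = -[1/14·log_2(1/14) + 1/7·log_2(1/7) + 3/14·log_2(3/14) + 1/7·log_2(1/7) + 1/7·log_2(1/7) + 2/7·log_2(2/7)]
H(X,Y) = 2.4677 bits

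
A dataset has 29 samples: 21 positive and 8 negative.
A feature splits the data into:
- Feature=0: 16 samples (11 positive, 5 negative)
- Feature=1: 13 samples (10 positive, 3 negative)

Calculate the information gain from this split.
0.0060 bits

Information Gain = H(Y) - H(Y|Feature)

Before split:
P(positive) = 21/29 = 0.7241
H(Y) = 0.8498 bits

After split:
Feature=0: H = 0.8960 bits (weight = 16/29)
Feature=1: H = 0.7793 bits (weight = 13/29)
H(Y|Feature) = (16/29)×0.8960 + (13/29)×0.7793 = 0.8437 bits

Information Gain = 0.8498 - 0.8437 = 0.0060 bits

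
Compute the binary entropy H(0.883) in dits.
0.1567 dits

The binary entropy function is:
H(p) = -p log(p) - (1-p) log(1-p)

H(0.883) = -0.883 × log_10(0.883) - 0.117 × log_10(0.117)
H(0.883) = 0.1567 dits

Note: Binary entropy is maximized at p=0.5 (H=1 bit) and minimized at p=0 or p=1 (H=0).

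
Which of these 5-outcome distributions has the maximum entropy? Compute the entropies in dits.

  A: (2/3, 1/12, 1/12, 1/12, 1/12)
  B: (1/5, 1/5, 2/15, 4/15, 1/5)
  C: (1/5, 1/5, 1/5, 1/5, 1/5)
C

For a discrete distribution over n outcomes, entropy is maximized by the uniform distribution.

Computing entropies:
H(A) = 0.4771 dits
H(B) = 0.6891 dits
H(C) = 0.6990 dits

The uniform distribution (where all probabilities equal 1/5) achieves the maximum entropy of log_10(5) = 0.6990 dits.

Distribution C has the highest entropy.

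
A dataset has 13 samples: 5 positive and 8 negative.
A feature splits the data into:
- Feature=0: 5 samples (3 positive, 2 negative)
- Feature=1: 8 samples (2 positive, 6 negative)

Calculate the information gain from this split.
0.0885 bits

Information Gain = H(Y) - H(Y|Feature)

Before split:
P(positive) = 5/13 = 0.3846
H(Y) = 0.9612 bits

After split:
Feature=0: H = 0.9710 bits (weight = 5/13)
Feature=1: H = 0.8113 bits (weight = 8/13)
H(Y|Feature) = (5/13)×0.9710 + (8/13)×0.8113 = 0.8727 bits

Information Gain = 0.9612 - 0.8727 = 0.0885 bits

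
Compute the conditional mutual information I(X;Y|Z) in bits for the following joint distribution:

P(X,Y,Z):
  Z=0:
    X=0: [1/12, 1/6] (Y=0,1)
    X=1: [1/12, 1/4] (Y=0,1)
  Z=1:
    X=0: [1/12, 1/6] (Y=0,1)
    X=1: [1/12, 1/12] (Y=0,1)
0.0118 bits

Conditional mutual information: I(X;Y|Z) = H(X|Z) + H(Y|Z) - H(X,Y|Z)

H(Z) = 0.9799
H(X,Z) = 1.9591 → H(X|Z) = 0.9793
H(Y,Z) = 1.8879 → H(Y|Z) = 0.9080
H(X,Y,Z) = 2.8554 → H(X,Y|Z) = 1.8755

I(X;Y|Z) = 0.9793 + 0.9080 - 1.8755 = 0.0118 bits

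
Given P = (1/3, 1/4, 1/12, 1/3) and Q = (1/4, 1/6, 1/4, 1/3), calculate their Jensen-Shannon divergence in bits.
0.0418 bits

Jensen-Shannon divergence is:
JSD(P||Q) = 0.5 × D_KL(P||M) + 0.5 × D_KL(Q||M)
where M = 0.5 × (P + Q) is the mixture distribution.

M = 0.5 × (1/3, 1/4, 1/12, 1/3) + 0.5 × (1/4, 1/6, 1/4, 1/3) = (7/24, 5/24, 1/6, 1/3)

D_KL(P||M) = 0.0466 bits
D_KL(Q||M) = 0.0370 bits

JSD(P||Q) = 0.5 × 0.0466 + 0.5 × 0.0370 = 0.0418 bits

Unlike KL divergence, JSD is symmetric and bounded: 0 ≤ JSD ≤ log(2).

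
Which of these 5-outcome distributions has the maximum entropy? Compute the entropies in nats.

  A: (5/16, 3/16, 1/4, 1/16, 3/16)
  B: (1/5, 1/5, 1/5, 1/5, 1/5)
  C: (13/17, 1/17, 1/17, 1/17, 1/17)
B

For a discrete distribution over n outcomes, entropy is maximized by the uniform distribution.

Computing entropies:
H(A) = 1.5111 nats
H(B) = 1.6094 nats
H(C) = 0.8718 nats

The uniform distribution (where all probabilities equal 1/5) achieves the maximum entropy of log_e(5) = 1.6094 nats.

Distribution B has the highest entropy.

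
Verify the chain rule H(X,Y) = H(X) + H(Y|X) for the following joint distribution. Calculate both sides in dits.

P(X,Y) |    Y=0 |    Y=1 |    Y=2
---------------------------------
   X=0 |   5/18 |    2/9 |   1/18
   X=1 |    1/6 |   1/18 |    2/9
H(X,Y) = 0.7140, H(X) = 0.2983, H(Y|X) = 0.4157 (all in dits)

Chain rule: H(X,Y) = H(X) + H(Y|X)

Left side — joint entropy directly:
H(X,Y) = -Σ p(x,y) log p(x,y) = 0.7140 dits

Right side — compute H(Y|X) from the conditional distributions:
P(X) = (5/9, 4/9), so H(X) = 0.2983 dits
H(Y|X) = Σ_x P(X=x) · H(Y|X=x):
  P(Y|X=0) = (1/2, 2/5, 1/10), H(Y|X=0) = 0.4097, weight P(X=0) = 5/9
  P(Y|X=1) = (3/8, 1/8, 1/2), H(Y|X=1) = 0.4231, weight P(X=1) = 4/9
H(Y|X) = 0.4157 dits

H(X) + H(Y|X) = 0.2983 + 0.4157 = 0.7140 dits

Both sides equal 0.7140 dits. ✓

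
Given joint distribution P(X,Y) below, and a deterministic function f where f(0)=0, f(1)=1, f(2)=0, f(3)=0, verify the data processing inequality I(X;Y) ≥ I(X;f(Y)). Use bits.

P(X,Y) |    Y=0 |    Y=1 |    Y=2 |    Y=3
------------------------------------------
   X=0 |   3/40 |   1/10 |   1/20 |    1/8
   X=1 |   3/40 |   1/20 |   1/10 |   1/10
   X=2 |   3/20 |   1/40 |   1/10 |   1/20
I(X;Y) = 0.1012, I(X;f(Y)) = 0.0385, inequality holds: 0.1012 ≥ 0.0385

Data Processing Inequality: For any Markov chain X → Y → Z, we have I(X;Y) ≥ I(X;Z).

Here Z = f(Y) is a deterministic function of Y, forming X → Y → Z.

Original I(X;Y) = 0.1012 bits

After applying f:
P(X,Z) where Z=f(Y):
- P(X,Z=0) = P(X,Y=0) + P(X,Y=2) + P(X,Y=3)
- P(X,Z=1) = P(X,Y=1)

I(X;Z) = I(X;f(Y)) = 0.0385 bits

Verification: 0.1012 ≥ 0.0385 ✓

Information cannot be created by processing; the function f can only lose information about X.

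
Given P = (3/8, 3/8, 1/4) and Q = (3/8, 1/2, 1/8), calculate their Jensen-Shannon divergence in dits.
0.0066 dits

Jensen-Shannon divergence is:
JSD(P||Q) = 0.5 × D_KL(P||M) + 0.5 × D_KL(Q||M)
where M = 0.5 × (P + Q) is the mixture distribution.

M = 0.5 × (3/8, 3/8, 1/4) + 0.5 × (3/8, 1/2, 1/8) = (3/8, 7/16, 3/16)

D_KL(P||M) = 0.0061 dits
D_KL(Q||M) = 0.0070 dits

JSD(P||Q) = 0.5 × 0.0061 + 0.5 × 0.0070 = 0.0066 dits

Unlike KL divergence, JSD is symmetric and bounded: 0 ≤ JSD ≤ log(2).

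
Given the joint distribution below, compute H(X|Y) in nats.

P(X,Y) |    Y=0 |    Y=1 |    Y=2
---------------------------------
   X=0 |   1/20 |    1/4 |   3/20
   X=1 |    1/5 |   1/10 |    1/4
0.5991 nats

Using the chain rule: H(X|Y) = H(X,Y) - H(Y)

First, compute H(X,Y) = 1.6796 nats

Marginal P(Y) = (1/4, 7/20, 2/5)
H(Y) = 1.0805 nats

H(X|Y) = H(X,Y) - H(Y) = 1.6796 - 1.0805 = 0.5991 nats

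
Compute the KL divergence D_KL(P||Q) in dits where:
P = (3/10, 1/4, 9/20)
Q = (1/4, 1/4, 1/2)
0.0032 dits

KL divergence: D_KL(P||Q) = Σ p(x) log(p(x)/q(x))

Computing term by term:
  x=0: 3/10 × log_10[(3/10)/(1/4)] = 3/10 × 0.0792 = 0.0238
  x=1: 1/4 × log_10[(1/4)/(1/4)] = 1/4 × 0.0000 = 0.0000
  x=2: 9/20 × log_10[(9/20)/(1/2)] = 9/20 × -0.0458 = -0.0206

D_KL(P||Q) = 0.0032 dits

Note: KL divergence is always non-negative and equals 0 iff P = Q.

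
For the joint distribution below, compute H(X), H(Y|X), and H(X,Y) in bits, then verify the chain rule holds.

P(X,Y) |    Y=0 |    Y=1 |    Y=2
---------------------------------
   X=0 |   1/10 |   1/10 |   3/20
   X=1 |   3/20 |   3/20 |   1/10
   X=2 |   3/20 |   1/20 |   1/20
H(X,Y) = 3.0710, H(X) = 1.5589, H(Y|X) = 1.5121 (all in bits)

Chain rule: H(X,Y) = H(X) + H(Y|X)

Left side — joint entropy directly:
H(X,Y) = -Σ p(x,y) log p(x,y) = 3.0710 bits

Right side — compute H(Y|X) from the conditional distributions:
P(X) = (7/20, 2/5, 1/4), so H(X) = 1.5589 bits
H(Y|X) = Σ_x P(X=x) · H(Y|X=x):
  P(Y|X=0) = (2/7, 2/7, 3/7), H(Y|X=0) = 1.5567, weight P(X=0) = 7/20
  P(Y|X=1) = (3/8, 3/8, 1/4), H(Y|X=1) = 1.5613, weight P(X=1) = 2/5
  P(Y|X=2) = (3/5, 1/5, 1/5), H(Y|X=2) = 1.3710, weight P(X=2) = 1/4
H(Y|X) = 1.5121 bits

H(X) + H(Y|X) = 1.5589 + 1.5121 = 3.0710 bits

Both sides equal 3.0710 bits. ✓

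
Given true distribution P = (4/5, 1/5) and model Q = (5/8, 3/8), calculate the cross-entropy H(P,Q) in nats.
0.5722 nats

Cross-entropy: H(P,Q) = -Σ p(x) log q(x)

Alternatively: H(P,Q) = H(P) + D_KL(P||Q)
H(P) = 0.5004 nats
D_KL(P||Q) = 0.0718 nats

H(P,Q) = 0.5004 + 0.0718 = 0.5722 nats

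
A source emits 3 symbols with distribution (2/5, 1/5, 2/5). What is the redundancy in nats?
0.0437 nats

Redundancy measures how far a source is from maximum entropy:
R = H_max - H(X)

Maximum entropy for 3 symbols: H_max = log_e(3) = 1.0986 nats
Actual entropy: H(X) = 1.0549 nats
Redundancy: R = 1.0986 - 1.0549 = 0.0437 nats

This redundancy represents potential for compression: the source could be compressed by 0.0437 nats per symbol.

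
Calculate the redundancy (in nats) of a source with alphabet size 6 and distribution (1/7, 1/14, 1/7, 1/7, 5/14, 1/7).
0.1236 nats

Redundancy measures how far a source is from maximum entropy:
R = H_max - H(X)

Maximum entropy for 6 symbols: H_max = log_e(6) = 1.7918 nats
Actual entropy: H(X) = 1.6682 nats
Redundancy: R = 1.7918 - 1.6682 = 0.1236 nats

This redundancy represents potential for compression: the source could be compressed by 0.1236 nats per symbol.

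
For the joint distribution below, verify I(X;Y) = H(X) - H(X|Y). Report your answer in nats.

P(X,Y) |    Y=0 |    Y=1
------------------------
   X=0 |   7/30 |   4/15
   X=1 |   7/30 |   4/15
I(X;Y) = 0.0000 nats

Mutual information has multiple equivalent forms:
- I(X;Y) = H(X) - H(X|Y)
- I(X;Y) = H(Y) - H(Y|X)
- I(X;Y) = H(X) + H(Y) - H(X,Y)

Computing all quantities:
H(X) = 0.6931, H(Y) = 0.6909, H(X,Y) = 1.3841
H(X|Y) = 0.6931, H(Y|X) = 0.6909

Verification:
H(X) - H(X|Y) = 0.6931 - 0.6931 = 0.0000
H(Y) - H(Y|X) = 0.6909 - 0.6909 = 0.0000
H(X) + H(Y) - H(X,Y) = 0.6931 + 0.6909 - 1.3841 = 0.0000

All forms give I(X;Y) = 0.0000 nats. ✓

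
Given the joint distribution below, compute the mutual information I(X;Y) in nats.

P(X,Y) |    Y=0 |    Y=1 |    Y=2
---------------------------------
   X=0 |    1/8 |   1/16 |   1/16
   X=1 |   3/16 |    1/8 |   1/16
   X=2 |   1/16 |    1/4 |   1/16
0.0788 nats

Mutual information: I(X;Y) = H(X) + H(Y) - H(X,Y)

Marginals:
P(X) = (1/4, 3/8, 3/8), H(X) = 1.0822 nats
P(Y) = (3/8, 7/16, 3/16), H(Y) = 1.0434 nats

Joint entropy: H(X,Y) = 2.0467 nats

I(X;Y) = 1.0822 + 1.0434 - 2.0467 = 0.0788 nats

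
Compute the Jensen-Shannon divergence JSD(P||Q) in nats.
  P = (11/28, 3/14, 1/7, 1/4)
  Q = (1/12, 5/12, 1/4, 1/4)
0.0785 nats

Jensen-Shannon divergence is:
JSD(P||Q) = 0.5 × D_KL(P||M) + 0.5 × D_KL(Q||M)
where M = 0.5 × (P + Q) is the mixture distribution.

M = 0.5 × (11/28, 3/14, 1/7, 1/4) + 0.5 × (1/12, 5/12, 1/4, 1/4) = (5/21, 0.315476, 0.196429, 1/4)

D_KL(P||M) = 0.0684 nats
D_KL(Q||M) = 0.0887 nats

JSD(P||Q) = 0.5 × 0.0684 + 0.5 × 0.0887 = 0.0785 nats

Unlike KL divergence, JSD is symmetric and bounded: 0 ≤ JSD ≤ log(2).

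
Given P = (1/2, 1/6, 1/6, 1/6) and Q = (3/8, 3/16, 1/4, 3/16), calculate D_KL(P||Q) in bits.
0.0534 bits

KL divergence: D_KL(P||Q) = Σ p(x) log(p(x)/q(x))

Computing term by term:
  x=0: 1/2 × log_2[(1/2)/(3/8)] = 1/2 × 0.4150 = 0.2075
  x=1: 1/6 × log_2[(1/6)/(3/16)] = 1/6 × -0.1699 = -0.0283
  x=2: 1/6 × log_2[(1/6)/(1/4)] = 1/6 × -0.5850 = -0.0975
  x=3: 1/6 × log_2[(1/6)/(3/16)] = 1/6 × -0.1699 = -0.0283

D_KL(P||Q) = 0.0534 bits

Note: KL divergence is always non-negative and equals 0 iff P = Q.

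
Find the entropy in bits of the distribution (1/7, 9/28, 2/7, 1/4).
1.9438 bits

Shannon entropy is H(X) = -Σ p(x) log p(x).

For P = (1/7, 9/28, 2/7, 1/4):
H = -1/7 × log_2(1/7) -9/28 × log_2(9/28) -2/7 × log_2(2/7) -1/4 × log_2(1/4)
H = 1.9438 bits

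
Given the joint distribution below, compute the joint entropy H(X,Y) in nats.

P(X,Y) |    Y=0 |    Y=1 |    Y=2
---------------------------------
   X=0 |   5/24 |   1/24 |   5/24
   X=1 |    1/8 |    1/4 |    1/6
1.6911 nats

Joint entropy is H(X,Y) = -Σ_{x,y} p(x,y) log p(x,y).

Summing over all non-zero entries:
H(X,Y) = -[5/24·log_e(5/24) + 1/24·log_e(1/24) + 5/24·log_e(5/24) + 1/8·log_e(1/8) + 1/4·log_e(1/4) + 1/6·log_e(1/6)]
H(X,Y) = 1.6911 nats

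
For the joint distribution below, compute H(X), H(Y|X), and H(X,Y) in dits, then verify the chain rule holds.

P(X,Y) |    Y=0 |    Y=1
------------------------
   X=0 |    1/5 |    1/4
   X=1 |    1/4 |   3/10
H(X,Y) = 0.5977, H(X) = 0.2989, H(Y|X) = 0.2988 (all in dits)

Chain rule: H(X,Y) = H(X) + H(Y|X)

Left side — joint entropy directly:
H(X,Y) = -Σ p(x,y) log p(x,y) = 0.5977 dits

Right side — compute H(Y|X) from the conditional distributions:
P(X) = (9/20, 11/20), so H(X) = 0.2989 dits
H(Y|X) = Σ_x P(X=x) · H(Y|X=x):
  P(Y|X=0) = (4/9, 5/9), H(Y|X=0) = 0.2983, weight P(X=0) = 9/20
  P(Y|X=1) = (5/11, 6/11), H(Y|X=1) = 0.2992, weight P(X=1) = 11/20
H(Y|X) = 0.2988 dits

H(X) + H(Y|X) = 0.2989 + 0.2988 = 0.5977 dits

Both sides equal 0.5977 dits. ✓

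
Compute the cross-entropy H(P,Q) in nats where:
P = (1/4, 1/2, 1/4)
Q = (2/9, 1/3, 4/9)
1.1281 nats

Cross-entropy: H(P,Q) = -Σ p(x) log q(x)

Alternatively: H(P,Q) = H(P) + D_KL(P||Q)
H(P) = 1.0397 nats
D_KL(P||Q) = 0.0883 nats

H(P,Q) = 1.0397 + 0.0883 = 1.1281 nats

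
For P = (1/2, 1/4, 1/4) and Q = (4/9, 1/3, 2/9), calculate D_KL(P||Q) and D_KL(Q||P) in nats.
D_KL(P||Q) = 0.0164, D_KL(Q||P) = 0.0174

KL divergence is not symmetric: D_KL(P||Q) ≠ D_KL(Q||P) in general.

D_KL(P||Q) = 0.0164 nats
D_KL(Q||P) = 0.0174 nats

No, they are not equal!

This asymmetry is why KL divergence is not a true distance metric.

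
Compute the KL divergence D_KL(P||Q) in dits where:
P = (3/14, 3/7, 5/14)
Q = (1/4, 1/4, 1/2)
0.0338 dits

KL divergence: D_KL(P||Q) = Σ p(x) log(p(x)/q(x))

Computing term by term:
  x=0: 3/14 × log_10[(3/14)/(1/4)] = 3/14 × -0.0669 = -0.0143
  x=1: 3/7 × log_10[(3/7)/(1/4)] = 3/7 × 0.2341 = 0.1003
  x=2: 5/14 × log_10[(5/14)/(1/2)] = 5/14 × -0.1461 = -0.0522

D_KL(P||Q) = 0.0338 dits

Note: KL divergence is always non-negative and equals 0 iff P = Q.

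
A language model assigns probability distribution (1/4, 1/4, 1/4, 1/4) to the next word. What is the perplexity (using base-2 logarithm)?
4.0000

Perplexity is 2^H (or exp(H) for natural log).

First, H = -Σ p log p = 2.0000 bits
Perplexity = 2^2.0000 = 4.0000

Interpretation: The model's uncertainty is equivalent to choosing uniformly among 4.0 options.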